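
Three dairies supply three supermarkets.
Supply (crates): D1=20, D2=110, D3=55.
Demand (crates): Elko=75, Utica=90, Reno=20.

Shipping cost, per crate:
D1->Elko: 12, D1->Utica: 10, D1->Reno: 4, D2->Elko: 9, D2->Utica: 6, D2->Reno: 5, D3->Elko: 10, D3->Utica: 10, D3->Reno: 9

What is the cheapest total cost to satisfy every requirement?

1350

An optimal shipping plan:
  D1–Reno: 20 × 4 = 80
  D2–Elko: 20 × 9 = 180
  D2–Utica: 90 × 6 = 540
  D3–Elko: 55 × 10 = 550
Total = 80 + 180 + 540 + 550 = 1350.
(Supply check: D1 ships 20; D2 ships 110; D3 ships 55.)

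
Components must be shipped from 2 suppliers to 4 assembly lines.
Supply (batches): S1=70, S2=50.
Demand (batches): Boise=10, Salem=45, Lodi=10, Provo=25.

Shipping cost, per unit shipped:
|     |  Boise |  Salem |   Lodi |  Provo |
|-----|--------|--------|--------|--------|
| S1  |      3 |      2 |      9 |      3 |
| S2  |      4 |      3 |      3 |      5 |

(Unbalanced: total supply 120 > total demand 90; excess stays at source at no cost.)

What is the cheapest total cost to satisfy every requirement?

235

Optimal allocation:
  S1–Boise: 10 × 3 = 30
  S1–Salem: 35 × 2 = 70
  S1–Provo: 25 × 3 = 75
  S2–Salem: 10 × 3 = 30
  S2–Lodi: 10 × 3 = 30
Total = 30 + 70 + 75 + 30 + 30 = 235.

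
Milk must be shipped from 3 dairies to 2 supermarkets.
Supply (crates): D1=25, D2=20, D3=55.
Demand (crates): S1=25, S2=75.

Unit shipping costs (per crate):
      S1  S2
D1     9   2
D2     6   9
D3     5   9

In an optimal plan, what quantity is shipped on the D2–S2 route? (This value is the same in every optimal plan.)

The minimum-cost plan:
  D1->S2: 25 crates
  D2->S2: 20 crates
  D3->S1: 25 crates
  D3->S2: 30 crates
Total cost = 625.
So D2→S2 carries 20 crates.

20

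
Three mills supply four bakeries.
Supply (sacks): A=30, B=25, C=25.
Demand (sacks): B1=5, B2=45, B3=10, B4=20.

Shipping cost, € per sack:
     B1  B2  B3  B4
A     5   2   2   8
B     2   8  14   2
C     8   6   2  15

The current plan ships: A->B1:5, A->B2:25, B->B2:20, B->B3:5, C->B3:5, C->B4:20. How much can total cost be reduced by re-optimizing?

395

Current plan cost = 5·5 + 25·2 + 20·8 + 5·14 + 5·2 + 20·15 = €615.
Optimal plan:
  A to B2: 30 × €2 = €60
  B to B1: 5 × €2 = €10
  B to B4: 20 × €2 = €40
  C to B2: 15 × €6 = €90
  C to B3: 10 × €2 = €20
Optimal cost = €220.
Saving = 615 − 220 = €395.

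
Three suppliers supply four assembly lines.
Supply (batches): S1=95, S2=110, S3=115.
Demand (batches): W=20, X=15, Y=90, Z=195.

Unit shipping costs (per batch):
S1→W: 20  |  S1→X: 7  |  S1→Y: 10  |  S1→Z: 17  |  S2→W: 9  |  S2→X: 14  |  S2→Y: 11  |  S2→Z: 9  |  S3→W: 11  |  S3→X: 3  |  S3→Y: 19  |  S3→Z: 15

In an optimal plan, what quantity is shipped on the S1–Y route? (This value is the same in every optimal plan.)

90

Optimal shipments:
  S1->Y: 90 × 10 = 900
  S1->Z: 5 × 17 = 85
  S2->Z: 110 × 9 = 990
  S3->W: 20 × 11 = 220
  S3->X: 15 × 3 = 45
  S3->Z: 80 × 15 = 1200
Total cost = 3440.
So S1→Y carries 90 batches.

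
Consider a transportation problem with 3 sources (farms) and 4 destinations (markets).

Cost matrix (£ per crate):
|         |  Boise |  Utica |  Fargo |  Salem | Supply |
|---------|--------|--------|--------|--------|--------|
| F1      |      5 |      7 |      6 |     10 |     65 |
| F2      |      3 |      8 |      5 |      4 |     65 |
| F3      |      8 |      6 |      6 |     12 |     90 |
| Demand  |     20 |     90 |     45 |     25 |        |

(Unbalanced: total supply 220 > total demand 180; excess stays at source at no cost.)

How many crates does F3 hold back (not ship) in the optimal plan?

An optimal plan:
  F1→Fargo: 25 × £6 = £150
  F2→Boise: 20 × £3 = £60
  F2→Fargo: 20 × £5 = £100
  F2→Salem: 25 × £4 = £100
  F3→Utica: 90 × £6 = £540
Total cost = £950.
F3 ships 90 of its 90, leaving 0.

0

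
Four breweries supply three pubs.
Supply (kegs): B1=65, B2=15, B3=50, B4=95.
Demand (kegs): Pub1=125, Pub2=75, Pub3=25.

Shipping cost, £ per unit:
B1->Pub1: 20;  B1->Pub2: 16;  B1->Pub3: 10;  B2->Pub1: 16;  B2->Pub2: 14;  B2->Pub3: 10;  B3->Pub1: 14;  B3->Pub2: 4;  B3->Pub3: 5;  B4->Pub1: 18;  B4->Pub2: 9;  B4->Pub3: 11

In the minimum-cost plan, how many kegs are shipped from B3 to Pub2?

50

The minimum-cost plan:
  B1 to Pub1: 40 kegs
  B1 to Pub3: 25 kegs
  B2 to Pub1: 15 kegs
  B3 to Pub2: 50 kegs
  B4 to Pub1: 70 kegs
  B4 to Pub2: 25 kegs
Total cost = £2975.
So B3→Pub2 carries 50 kegs.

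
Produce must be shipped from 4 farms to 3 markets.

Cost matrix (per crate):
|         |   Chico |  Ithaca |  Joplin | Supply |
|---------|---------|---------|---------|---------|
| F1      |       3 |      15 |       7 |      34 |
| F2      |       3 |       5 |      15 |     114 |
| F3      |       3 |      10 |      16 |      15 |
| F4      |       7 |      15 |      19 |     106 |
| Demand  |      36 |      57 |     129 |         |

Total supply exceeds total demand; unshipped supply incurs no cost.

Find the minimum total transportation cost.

An optimal shipping plan:
  F1–Joplin: 34 × 7 = 238
  F2–Ithaca: 57 × 5 = 285
  F2–Joplin: 57 × 15 = 855
  F3–Chico: 15 × 3 = 45
  F4–Chico: 21 × 7 = 147
  F4–Joplin: 38 × 19 = 722
Total = 238 + 285 + 855 + 45 + 147 + 722 = 2292.

2292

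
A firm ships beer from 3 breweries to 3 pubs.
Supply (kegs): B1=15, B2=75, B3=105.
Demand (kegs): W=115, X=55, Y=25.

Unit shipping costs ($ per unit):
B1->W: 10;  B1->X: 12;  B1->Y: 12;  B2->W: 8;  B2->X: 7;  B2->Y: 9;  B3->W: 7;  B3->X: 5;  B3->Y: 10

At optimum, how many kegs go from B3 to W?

Optimal shipments:
  B1→W: 15 × $10 = $150
  B2→W: 50 × $8 = $400
  B2→Y: 25 × $9 = $225
  B3→W: 50 × $7 = $350
  B3→X: 55 × $5 = $275
Total cost = $1400.
So B3→W carries 50 kegs.

50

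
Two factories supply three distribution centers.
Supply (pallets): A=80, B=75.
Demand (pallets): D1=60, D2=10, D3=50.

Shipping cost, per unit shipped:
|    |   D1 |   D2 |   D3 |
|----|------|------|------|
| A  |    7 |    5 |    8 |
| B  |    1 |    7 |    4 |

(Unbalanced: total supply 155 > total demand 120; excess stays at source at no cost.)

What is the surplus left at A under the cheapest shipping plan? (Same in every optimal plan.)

35

An optimal plan:
  A–D2: 10 pallets
  A–D3: 35 pallets
  B–D1: 60 pallets
  B–D3: 15 pallets
Total cost = 450.
A ships 45 of its 80, leaving 35.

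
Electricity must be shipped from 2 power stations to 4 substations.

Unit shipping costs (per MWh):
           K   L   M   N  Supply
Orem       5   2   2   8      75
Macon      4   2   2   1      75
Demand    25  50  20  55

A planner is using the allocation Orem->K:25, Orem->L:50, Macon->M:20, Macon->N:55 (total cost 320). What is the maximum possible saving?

Current plan cost = 25·5 + 50·2 + 20·2 + 55·1 = 320.
Optimal plan:
  Orem–K: 5 MWh
  Orem–L: 50 MWh
  Orem–M: 20 MWh
  Macon–K: 20 MWh
  Macon–N: 55 MWh
Optimal cost = 300.
Saving = 320 − 300 = 20.

20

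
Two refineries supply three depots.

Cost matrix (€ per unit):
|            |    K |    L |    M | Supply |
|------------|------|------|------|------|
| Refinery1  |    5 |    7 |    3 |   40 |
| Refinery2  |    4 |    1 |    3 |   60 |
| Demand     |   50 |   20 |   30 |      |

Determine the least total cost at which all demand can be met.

An optimal shipping plan:
  Refinery1 to K: 10 × €5 = €50
  Refinery1 to M: 30 × €3 = €90
  Refinery2 to K: 40 × €4 = €160
  Refinery2 to L: 20 × €1 = €20
Total = 50 + 90 + 160 + 20 = €320.
(Supply check: Refinery1 ships 40; Refinery2 ships 60.)

320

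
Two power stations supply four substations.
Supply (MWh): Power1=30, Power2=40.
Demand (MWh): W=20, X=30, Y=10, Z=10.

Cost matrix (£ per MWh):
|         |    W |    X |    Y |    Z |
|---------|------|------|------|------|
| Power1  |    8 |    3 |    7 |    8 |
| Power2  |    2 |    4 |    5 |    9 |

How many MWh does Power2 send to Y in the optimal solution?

10

The minimum-cost plan:
  Power1–X: 30 MWh
  Power2–W: 20 MWh
  Power2–Y: 10 MWh
  Power2–Z: 10 MWh
Total cost = £270.
So Power2→Y carries 10 MWh.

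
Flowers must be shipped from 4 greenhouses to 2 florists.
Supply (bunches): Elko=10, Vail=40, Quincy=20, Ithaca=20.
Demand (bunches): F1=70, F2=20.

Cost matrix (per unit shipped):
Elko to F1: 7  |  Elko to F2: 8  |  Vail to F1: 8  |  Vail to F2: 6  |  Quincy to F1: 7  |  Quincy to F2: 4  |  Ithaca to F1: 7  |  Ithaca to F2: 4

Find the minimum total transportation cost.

An optimal shipping plan:
  Elko–F1: 10 bunches
  Vail–F1: 40 bunches
  Quincy–F1: 20 bunches
  Ithaca–F2: 20 bunches
Total cost = 610.
(Supply check: Elko ships 10; Vail ships 40; Quincy ships 20; Ithaca ships 20.)

610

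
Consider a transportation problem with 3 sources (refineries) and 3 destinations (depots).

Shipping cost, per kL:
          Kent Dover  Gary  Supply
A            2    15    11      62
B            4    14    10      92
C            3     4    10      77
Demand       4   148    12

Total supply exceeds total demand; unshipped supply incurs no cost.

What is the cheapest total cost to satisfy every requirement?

One minimum-cost allocation:
  A->Kent: 4 × 2 = 8
  B->Dover: 71 × 14 = 994
  B->Gary: 12 × 10 = 120
  C->Dover: 77 × 4 = 308
Total = 8 + 994 + 120 + 308 = 1430.
(Supply check: A ships 4; B ships 83; C ships 77.)

1430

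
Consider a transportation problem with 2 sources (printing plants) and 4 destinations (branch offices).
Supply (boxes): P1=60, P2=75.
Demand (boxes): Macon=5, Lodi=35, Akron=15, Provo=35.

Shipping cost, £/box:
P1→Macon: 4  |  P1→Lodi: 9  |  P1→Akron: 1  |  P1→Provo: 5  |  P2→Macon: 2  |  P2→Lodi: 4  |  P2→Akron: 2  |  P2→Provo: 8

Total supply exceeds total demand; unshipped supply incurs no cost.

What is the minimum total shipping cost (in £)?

A cheapest plan:
  P1->Akron: 15 boxes
  P1->Provo: 35 boxes
  P2->Macon: 5 boxes
  P2->Lodi: 35 boxes
Total cost = £340.

340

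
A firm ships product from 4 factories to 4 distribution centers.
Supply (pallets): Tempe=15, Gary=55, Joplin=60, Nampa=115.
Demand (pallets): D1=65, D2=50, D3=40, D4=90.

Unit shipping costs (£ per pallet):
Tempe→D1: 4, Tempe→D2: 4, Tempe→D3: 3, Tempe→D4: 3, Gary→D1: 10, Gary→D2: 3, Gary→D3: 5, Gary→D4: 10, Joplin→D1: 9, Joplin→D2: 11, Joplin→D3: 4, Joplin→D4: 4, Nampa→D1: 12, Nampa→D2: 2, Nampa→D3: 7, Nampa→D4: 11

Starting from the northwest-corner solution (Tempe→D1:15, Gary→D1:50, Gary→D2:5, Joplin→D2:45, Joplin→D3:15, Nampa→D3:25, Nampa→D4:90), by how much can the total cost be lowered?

Current plan cost = 15·4 + 50·10 + 5·3 + 45·11 + 15·4 + 25·7 + 90·11 = £2295.
Optimal plan:
  Tempe to D4: 15 × £3 = £45
  Gary to D1: 55 × £10 = £550
  Joplin to D4: 60 × £4 = £240
  Nampa to D1: 10 × £12 = £120
  Nampa to D2: 50 × £2 = £100
  Nampa to D3: 40 × £7 = £280
  Nampa to D4: 15 × £11 = £165
Optimal cost = £1500.
Saving = 2295 − 1500 = £795.

795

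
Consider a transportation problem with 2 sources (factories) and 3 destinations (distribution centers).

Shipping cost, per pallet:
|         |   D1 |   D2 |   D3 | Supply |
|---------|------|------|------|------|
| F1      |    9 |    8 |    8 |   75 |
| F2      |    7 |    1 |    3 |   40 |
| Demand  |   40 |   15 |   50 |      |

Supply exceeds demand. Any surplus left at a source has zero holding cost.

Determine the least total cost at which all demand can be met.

Optimal allocation:
  F1->D1: 40 × 9 = 360
  F1->D3: 25 × 8 = 200
  F2->D2: 15 × 1 = 15
  F2->D3: 25 × 3 = 75
Total = 360 + 200 + 15 + 75 = 650.
(Supply check: F1 ships 65; F2 ships 40.)

650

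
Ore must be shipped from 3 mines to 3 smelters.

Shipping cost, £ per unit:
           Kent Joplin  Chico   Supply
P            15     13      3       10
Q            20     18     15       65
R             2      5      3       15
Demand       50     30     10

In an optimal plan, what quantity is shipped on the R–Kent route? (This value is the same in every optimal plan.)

Optimal shipments:
  P→Chico: 10 × £3 = £30
  Q→Kent: 35 × £20 = £700
  Q→Joplin: 30 × £18 = £540
  R→Kent: 15 × £2 = £30
Total cost = £1300.
So R→Kent carries 15 tons.

15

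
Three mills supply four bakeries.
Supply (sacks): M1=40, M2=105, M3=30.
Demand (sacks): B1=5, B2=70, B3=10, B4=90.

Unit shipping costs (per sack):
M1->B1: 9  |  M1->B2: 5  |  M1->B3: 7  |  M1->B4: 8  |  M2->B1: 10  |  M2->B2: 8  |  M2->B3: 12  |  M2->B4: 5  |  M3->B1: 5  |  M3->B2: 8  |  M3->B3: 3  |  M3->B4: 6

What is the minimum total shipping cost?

Optimal allocation:
  M1 to B2: 40 × 5 = 200
  M2 to B2: 15 × 8 = 120
  M2 to B4: 90 × 5 = 450
  M3 to B1: 5 × 5 = 25
  M3 to B2: 15 × 8 = 120
  M3 to B3: 10 × 3 = 30
Total = 200 + 120 + 450 + 25 + 120 + 30 = 945.

945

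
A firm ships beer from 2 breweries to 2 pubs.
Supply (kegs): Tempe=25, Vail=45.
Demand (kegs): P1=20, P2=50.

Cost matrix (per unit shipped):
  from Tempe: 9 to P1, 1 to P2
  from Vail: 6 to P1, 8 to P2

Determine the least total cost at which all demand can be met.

345

A cheapest plan:
  Tempe–P2: 25 × 1 = 25
  Vail–P1: 20 × 6 = 120
  Vail–P2: 25 × 8 = 200
Total = 25 + 120 + 200 = 345.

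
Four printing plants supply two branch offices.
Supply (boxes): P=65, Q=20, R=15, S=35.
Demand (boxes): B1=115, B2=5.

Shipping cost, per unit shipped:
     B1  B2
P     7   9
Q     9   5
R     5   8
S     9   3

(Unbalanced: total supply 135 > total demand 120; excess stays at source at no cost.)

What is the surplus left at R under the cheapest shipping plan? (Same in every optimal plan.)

0

Minimum-cost shipments:
  P->B1: 65 boxes
  Q->B1: 20 boxes
  R->B1: 15 boxes
  S->B1: 15 boxes
  S->B2: 5 boxes
Total cost = 860.
R ships 15 of its 15, leaving 0.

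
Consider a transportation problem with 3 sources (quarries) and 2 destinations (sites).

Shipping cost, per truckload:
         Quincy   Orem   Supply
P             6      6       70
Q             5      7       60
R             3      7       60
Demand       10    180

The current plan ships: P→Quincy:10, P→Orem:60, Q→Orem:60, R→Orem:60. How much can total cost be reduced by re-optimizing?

40

Current plan cost = 10·6 + 60·6 + 60·7 + 60·7 = 1260.
Optimal plan:
  P→Orem: 70 × 6 = 420
  Q→Orem: 60 × 7 = 420
  R→Quincy: 10 × 3 = 30
  R→Orem: 50 × 7 = 350
Optimal cost = 1220.
Saving = 1260 − 1220 = 40.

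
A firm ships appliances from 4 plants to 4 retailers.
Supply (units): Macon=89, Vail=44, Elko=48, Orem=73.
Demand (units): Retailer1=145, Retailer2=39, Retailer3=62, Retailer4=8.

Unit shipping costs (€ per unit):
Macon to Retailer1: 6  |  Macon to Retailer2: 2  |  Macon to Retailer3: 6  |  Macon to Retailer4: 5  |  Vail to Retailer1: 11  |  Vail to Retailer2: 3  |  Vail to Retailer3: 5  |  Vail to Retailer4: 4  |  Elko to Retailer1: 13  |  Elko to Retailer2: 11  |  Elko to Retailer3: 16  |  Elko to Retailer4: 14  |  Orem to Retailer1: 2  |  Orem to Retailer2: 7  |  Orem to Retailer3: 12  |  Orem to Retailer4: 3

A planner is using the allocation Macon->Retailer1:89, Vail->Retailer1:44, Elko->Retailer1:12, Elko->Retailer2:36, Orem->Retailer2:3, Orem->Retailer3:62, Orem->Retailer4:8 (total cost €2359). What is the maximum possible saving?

Current plan cost = 89·6 + 44·11 + 12·13 + 36·11 + 3·7 + 62·12 + 8·3 = €2359.
Optimal plan:
  Macon->Retailer1: 24 × €6 = €144
  Macon->Retailer2: 39 × €2 = €78
  Macon->Retailer3: 26 × €6 = €156
  Vail->Retailer3: 36 × €5 = €180
  Vail->Retailer4: 8 × €4 = €32
  Elko->Retailer1: 48 × €13 = €624
  Orem->Retailer1: 73 × €2 = €146
Optimal cost = €1360.
Saving = 2359 − 1360 = €999.

999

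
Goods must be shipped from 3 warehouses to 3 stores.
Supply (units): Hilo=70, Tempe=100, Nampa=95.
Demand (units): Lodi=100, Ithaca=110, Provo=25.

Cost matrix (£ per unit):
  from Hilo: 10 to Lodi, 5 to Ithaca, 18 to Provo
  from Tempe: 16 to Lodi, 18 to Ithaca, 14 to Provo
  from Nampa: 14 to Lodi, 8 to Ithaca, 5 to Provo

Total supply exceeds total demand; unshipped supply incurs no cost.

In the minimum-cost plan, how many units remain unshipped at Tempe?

Minimum-cost shipments:
  Hilo→Lodi: 30 × £10 = £300
  Hilo→Ithaca: 40 × £5 = £200
  Tempe→Lodi: 70 × £16 = £1120
  Nampa→Ithaca: 70 × £8 = £560
  Nampa→Provo: 25 × £5 = £125
Total cost = £2305.
Tempe ships 70 of its 100, leaving 30.

30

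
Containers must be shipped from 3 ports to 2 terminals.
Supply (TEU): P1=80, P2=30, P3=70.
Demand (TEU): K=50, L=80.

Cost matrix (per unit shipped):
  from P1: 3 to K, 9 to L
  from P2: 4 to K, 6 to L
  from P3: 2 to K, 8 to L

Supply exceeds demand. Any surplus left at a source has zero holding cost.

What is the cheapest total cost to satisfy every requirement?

A cheapest plan:
  P1–L: 30 × 9 = 270
  P2–L: 30 × 6 = 180
  P3–K: 50 × 2 = 100
  P3–L: 20 × 8 = 160
Total = 270 + 180 + 100 + 160 = 710.
(Supply check: P1 ships 30; P2 ships 30; P3 ships 70.)

710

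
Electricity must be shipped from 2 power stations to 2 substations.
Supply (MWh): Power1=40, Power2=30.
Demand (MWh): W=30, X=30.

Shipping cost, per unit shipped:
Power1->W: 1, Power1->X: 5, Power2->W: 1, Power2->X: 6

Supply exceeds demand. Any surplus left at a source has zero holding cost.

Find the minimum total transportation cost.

Optimal allocation:
  Power1–W: 10 MWh
  Power1–X: 30 MWh
  Power2–W: 20 MWh
Total cost = 180.

180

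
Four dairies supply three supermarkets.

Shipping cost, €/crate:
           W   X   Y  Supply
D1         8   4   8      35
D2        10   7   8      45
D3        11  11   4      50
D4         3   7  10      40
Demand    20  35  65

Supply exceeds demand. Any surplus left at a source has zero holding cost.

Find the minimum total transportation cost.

A cheapest plan:
  D1->X: 35 × €4 = €140
  D2->Y: 15 × €8 = €120
  D3->Y: 50 × €4 = €200
  D4->W: 20 × €3 = €60
Total = 140 + 120 + 200 + 60 = €520.
(Supply check: D1 ships 35; D2 ships 15; D3 ships 50; D4 ships 20.)

520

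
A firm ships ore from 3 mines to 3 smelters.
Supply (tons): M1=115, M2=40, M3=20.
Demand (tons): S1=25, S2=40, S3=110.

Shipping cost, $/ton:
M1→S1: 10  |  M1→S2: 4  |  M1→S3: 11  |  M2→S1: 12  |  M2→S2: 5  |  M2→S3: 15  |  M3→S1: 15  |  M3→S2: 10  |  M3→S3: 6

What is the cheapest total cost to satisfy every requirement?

1560

Optimal allocation:
  M1->S1: 25 × $10 = $250
  M1->S3: 90 × $11 = $990
  M2->S2: 40 × $5 = $200
  M3->S3: 20 × $6 = $120
Total = 250 + 990 + 200 + 120 = $1560.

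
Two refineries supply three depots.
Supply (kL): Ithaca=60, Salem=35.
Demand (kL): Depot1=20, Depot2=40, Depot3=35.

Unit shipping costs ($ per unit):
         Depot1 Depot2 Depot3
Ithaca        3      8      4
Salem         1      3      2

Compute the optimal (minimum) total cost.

345

An optimal shipping plan:
  Ithaca→Depot1: 20 × $3 = $60
  Ithaca→Depot2: 5 × $8 = $40
  Ithaca→Depot3: 35 × $4 = $140
  Salem→Depot2: 35 × $3 = $105
Total = 60 + 40 + 140 + 105 = $345.
(Supply check: Ithaca ships 60; Salem ships 35.)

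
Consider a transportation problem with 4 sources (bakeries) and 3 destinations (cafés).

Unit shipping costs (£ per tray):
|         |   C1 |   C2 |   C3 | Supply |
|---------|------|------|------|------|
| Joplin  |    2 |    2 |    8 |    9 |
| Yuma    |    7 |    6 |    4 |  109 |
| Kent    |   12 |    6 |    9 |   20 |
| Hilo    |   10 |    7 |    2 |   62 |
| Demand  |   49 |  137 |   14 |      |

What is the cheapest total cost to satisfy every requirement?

1196

An optimal shipping plan:
  Joplin→C1: 9 × £2 = £18
  Yuma→C1: 40 × £7 = £280
  Yuma→C2: 69 × £6 = £414
  Kent→C2: 20 × £6 = £120
  Hilo→C2: 48 × £7 = £336
  Hilo→C3: 14 × £2 = £28
Total = 18 + 280 + 414 + 120 + 336 + 28 = £1196.
(Supply check: Joplin ships 9; Yuma ships 109; Kent ships 20; Hilo ships 62.)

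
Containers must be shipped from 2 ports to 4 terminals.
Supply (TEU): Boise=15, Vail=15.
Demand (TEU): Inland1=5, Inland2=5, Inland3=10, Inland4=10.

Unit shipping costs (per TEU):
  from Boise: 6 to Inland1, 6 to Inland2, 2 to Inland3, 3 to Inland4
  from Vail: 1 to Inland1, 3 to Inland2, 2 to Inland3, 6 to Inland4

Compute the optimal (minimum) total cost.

70

An optimal shipping plan:
  Boise→Inland3: 5 × 2 = 10
  Boise→Inland4: 10 × 3 = 30
  Vail→Inland1: 5 × 1 = 5
  Vail→Inland2: 5 × 3 = 15
  Vail→Inland3: 5 × 2 = 10
Total = 10 + 30 + 5 + 15 + 10 = 70.
(Supply check: Boise ships 15; Vail ships 15.)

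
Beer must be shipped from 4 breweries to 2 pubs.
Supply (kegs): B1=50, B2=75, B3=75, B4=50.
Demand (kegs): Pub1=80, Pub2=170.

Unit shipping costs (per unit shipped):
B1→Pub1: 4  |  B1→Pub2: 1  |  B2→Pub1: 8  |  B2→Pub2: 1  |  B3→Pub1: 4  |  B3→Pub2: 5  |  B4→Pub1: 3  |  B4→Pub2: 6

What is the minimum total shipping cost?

Optimal allocation:
  B1–Pub2: 50 × 1 = 50
  B2–Pub2: 75 × 1 = 75
  B3–Pub1: 30 × 4 = 120
  B3–Pub2: 45 × 5 = 225
  B4–Pub1: 50 × 3 = 150
Total = 50 + 75 + 120 + 225 + 150 = 620.
(Supply check: B1 ships 50; B2 ships 75; B3 ships 75; B4 ships 50.)

620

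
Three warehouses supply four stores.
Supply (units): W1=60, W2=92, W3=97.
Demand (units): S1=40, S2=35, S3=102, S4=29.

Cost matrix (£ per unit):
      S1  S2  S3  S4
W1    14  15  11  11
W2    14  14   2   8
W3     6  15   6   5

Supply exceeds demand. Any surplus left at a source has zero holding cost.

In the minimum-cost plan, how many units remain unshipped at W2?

0

Minimum-cost shipments:
  W1 to S2: 17 units
  W2 to S3: 92 units
  W3 to S1: 40 units
  W3 to S2: 18 units
  W3 to S3: 10 units
  W3 to S4: 29 units
Total cost = £1154.
W2 ships 92 of its 92, leaving 0.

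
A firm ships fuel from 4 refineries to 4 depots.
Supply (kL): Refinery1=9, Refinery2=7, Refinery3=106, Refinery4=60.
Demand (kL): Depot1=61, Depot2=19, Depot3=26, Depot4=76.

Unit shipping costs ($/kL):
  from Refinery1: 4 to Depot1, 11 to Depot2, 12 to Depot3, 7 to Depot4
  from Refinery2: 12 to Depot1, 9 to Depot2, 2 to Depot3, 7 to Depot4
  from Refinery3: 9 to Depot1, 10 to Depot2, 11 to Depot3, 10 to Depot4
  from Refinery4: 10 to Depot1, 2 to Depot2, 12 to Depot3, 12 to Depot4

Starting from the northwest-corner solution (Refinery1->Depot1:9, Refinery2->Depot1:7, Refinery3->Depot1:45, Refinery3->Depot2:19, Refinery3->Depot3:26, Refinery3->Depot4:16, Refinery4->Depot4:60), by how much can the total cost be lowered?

315

Current plan cost = 9·4 + 7·12 + 45·9 + 19·10 + 26·11 + 16·10 + 60·12 = $1881.
Optimal plan:
  Refinery1->Depot1: 9 × $4 = $36
  Refinery2->Depot3: 7 × $2 = $14
  Refinery3->Depot1: 11 × $9 = $99
  Refinery3->Depot3: 19 × $11 = $209
  Refinery3->Depot4: 76 × $10 = $760
  Refinery4->Depot1: 41 × $10 = $410
  Refinery4->Depot2: 19 × $2 = $38
Optimal cost = $1566.
Saving = 1881 − 1566 = $315.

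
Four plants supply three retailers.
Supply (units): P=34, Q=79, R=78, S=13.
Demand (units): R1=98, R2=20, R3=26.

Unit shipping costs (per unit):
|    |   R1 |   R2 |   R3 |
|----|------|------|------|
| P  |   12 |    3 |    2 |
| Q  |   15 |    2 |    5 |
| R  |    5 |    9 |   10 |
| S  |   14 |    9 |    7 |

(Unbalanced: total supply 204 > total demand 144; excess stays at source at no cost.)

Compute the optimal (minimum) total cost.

746

One minimum-cost allocation:
  P to R1: 8 × 12 = 96
  P to R3: 26 × 2 = 52
  Q to R2: 20 × 2 = 40
  R to R1: 78 × 5 = 390
  S to R1: 12 × 14 = 168
Total = 96 + 52 + 40 + 390 + 168 = 746.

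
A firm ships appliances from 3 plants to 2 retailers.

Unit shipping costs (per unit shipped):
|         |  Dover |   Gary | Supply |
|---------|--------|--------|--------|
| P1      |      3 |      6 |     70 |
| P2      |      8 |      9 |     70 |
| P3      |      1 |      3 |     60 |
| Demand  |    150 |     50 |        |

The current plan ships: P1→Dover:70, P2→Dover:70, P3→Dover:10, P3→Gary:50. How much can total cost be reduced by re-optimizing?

Current plan cost = 70·3 + 70·8 + 10·1 + 50·3 = 930.
Optimal plan:
  P1→Dover: 70 × 3 = 210
  P2→Dover: 20 × 8 = 160
  P2→Gary: 50 × 9 = 450
  P3→Dover: 60 × 1 = 60
Optimal cost = 880.
Saving = 930 − 880 = 50.

50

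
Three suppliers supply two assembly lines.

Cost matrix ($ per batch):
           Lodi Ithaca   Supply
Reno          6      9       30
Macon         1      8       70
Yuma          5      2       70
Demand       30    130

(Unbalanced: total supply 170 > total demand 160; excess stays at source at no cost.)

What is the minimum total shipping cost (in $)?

One minimum-cost allocation:
  Reno–Ithaca: 20 batches
  Macon–Lodi: 30 batches
  Macon–Ithaca: 40 batches
  Yuma–Ithaca: 70 batches
Total cost = $670.

670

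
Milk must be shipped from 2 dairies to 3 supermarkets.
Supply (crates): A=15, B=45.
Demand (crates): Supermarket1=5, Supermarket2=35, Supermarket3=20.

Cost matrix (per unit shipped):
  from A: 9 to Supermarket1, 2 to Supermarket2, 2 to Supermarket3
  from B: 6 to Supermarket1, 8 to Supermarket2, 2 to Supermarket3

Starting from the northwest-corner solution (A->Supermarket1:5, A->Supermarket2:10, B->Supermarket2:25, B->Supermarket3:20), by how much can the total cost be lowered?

45

Current plan cost = 5·9 + 10·2 + 25·8 + 20·2 = 305.
Optimal plan:
  A->Supermarket2: 15 × 2 = 30
  B->Supermarket1: 5 × 6 = 30
  B->Supermarket2: 20 × 8 = 160
  B->Supermarket3: 20 × 2 = 40
Optimal cost = 260.
Saving = 305 − 260 = 45.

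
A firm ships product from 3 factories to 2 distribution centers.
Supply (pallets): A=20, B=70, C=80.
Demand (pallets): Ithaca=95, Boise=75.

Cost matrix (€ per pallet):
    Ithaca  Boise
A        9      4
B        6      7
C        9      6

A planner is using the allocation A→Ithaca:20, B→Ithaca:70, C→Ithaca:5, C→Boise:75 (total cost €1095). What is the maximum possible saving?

40

Current plan cost = 20·9 + 70·6 + 5·9 + 75·6 = €1095.
Optimal plan:
  A->Boise: 20 × €4 = €80
  B->Ithaca: 70 × €6 = €420
  C->Ithaca: 25 × €9 = €225
  C->Boise: 55 × €6 = €330
Optimal cost = €1055.
Saving = 1095 − 1055 = €40.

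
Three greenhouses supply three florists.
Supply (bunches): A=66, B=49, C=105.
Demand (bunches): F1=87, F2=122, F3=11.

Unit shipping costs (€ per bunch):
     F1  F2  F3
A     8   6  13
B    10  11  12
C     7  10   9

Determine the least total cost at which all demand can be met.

An optimal shipping plan:
  A–F2: 66 × €6 = €396
  B–F2: 49 × €11 = €539
  C–F1: 87 × €7 = €609
  C–F2: 7 × €10 = €70
  C–F3: 11 × €9 = €99
Total = 396 + 539 + 609 + 70 + 99 = €1713.
(Supply check: A ships 66; B ships 49; C ships 105.)

1713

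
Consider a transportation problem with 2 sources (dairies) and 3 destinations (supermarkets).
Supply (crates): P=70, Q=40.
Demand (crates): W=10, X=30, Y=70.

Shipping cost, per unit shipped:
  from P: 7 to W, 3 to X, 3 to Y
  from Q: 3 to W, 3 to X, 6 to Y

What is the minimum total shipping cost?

330

One minimum-cost allocation:
  P to Y: 70 × 3 = 210
  Q to W: 10 × 3 = 30
  Q to X: 30 × 3 = 90
Total = 210 + 30 + 90 = 330.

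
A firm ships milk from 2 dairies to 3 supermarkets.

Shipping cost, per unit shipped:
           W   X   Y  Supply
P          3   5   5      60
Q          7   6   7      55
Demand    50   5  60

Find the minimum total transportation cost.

580

Optimal allocation:
  P to W: 50 crates
  P to Y: 10 crates
  Q to X: 5 crates
  Q to Y: 50 crates
Total cost = 580.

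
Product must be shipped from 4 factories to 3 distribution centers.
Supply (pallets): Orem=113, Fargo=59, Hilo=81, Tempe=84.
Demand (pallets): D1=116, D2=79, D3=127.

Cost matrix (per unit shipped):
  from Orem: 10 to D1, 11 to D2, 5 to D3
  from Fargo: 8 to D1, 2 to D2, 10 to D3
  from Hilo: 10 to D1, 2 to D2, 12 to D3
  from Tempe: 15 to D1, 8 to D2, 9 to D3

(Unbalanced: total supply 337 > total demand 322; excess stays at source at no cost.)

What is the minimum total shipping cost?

A cheapest plan:
  Orem->D1: 55 × 10 = 550
  Orem->D3: 58 × 5 = 290
  Fargo->D1: 59 × 8 = 472
  Hilo->D1: 2 × 10 = 20
  Hilo->D2: 79 × 2 = 158
  Tempe->D3: 69 × 9 = 621
Total = 550 + 290 + 472 + 20 + 158 + 621 = 2111.

2111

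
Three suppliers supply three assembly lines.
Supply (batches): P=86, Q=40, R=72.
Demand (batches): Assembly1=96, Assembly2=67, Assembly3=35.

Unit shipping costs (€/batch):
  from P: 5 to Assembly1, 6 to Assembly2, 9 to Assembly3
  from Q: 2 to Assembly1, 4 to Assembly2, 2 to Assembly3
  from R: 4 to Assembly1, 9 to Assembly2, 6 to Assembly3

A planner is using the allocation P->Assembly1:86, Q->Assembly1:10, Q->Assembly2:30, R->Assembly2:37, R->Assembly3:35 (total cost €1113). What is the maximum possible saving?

248

Current plan cost = 86·5 + 10·2 + 30·4 + 37·9 + 35·6 = €1113.
Optimal plan:
  P–Assembly1: 19 × €5 = €95
  P–Assembly2: 67 × €6 = €402
  Q–Assembly1: 5 × €2 = €10
  Q–Assembly3: 35 × €2 = €70
  R–Assembly1: 72 × €4 = €288
Optimal cost = €865.
Saving = 1113 − 865 = €248.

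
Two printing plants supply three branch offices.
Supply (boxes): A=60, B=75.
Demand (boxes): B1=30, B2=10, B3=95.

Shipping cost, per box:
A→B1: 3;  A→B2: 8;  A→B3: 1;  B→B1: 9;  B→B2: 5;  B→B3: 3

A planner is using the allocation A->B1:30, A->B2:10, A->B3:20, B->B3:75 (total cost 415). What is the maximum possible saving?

Current plan cost = 30·3 + 10·8 + 20·1 + 75·3 = 415.
Optimal plan:
  A to B1: 30 × 3 = 90
  A to B3: 30 × 1 = 30
  B to B2: 10 × 5 = 50
  B to B3: 65 × 3 = 195
Optimal cost = 365.
Saving = 415 − 365 = 50.

50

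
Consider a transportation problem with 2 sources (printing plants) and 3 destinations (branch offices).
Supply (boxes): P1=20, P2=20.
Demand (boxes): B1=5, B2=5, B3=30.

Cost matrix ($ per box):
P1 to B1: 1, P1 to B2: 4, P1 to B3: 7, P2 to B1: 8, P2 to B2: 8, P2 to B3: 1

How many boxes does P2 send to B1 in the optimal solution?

Optimal shipments:
  P1 to B1: 5 boxes
  P1 to B2: 5 boxes
  P1 to B3: 10 boxes
  P2 to B3: 20 boxes
Total cost = $115.
The route P2→B1 is not used.

0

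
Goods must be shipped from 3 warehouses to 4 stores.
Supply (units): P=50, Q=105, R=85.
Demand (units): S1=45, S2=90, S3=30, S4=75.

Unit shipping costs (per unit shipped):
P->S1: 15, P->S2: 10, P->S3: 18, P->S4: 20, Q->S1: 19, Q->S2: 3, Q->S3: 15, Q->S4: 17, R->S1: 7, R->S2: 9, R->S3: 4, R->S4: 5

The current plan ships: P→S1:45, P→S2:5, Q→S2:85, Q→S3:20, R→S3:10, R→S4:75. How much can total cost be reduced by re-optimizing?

Current plan cost = 45·15 + 5·10 + 85·3 + 20·15 + 10·4 + 75·5 = 1695.
Optimal plan:
  P->S1: 45 × 15 = 675
  P->S3: 5 × 18 = 90
  Q->S2: 90 × 3 = 270
  Q->S3: 15 × 15 = 225
  R->S3: 10 × 4 = 40
  R->S4: 75 × 5 = 375
Optimal cost = 1675.
Saving = 1695 − 1675 = 20.

20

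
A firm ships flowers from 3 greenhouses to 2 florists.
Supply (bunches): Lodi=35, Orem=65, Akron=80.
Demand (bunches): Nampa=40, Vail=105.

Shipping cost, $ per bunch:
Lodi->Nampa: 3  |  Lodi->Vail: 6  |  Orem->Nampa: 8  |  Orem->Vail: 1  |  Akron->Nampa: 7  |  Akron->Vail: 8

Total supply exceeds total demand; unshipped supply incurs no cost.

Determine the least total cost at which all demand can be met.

525

Optimal allocation:
  Lodi to Nampa: 35 × $3 = $105
  Orem to Vail: 65 × $1 = $65
  Akron to Nampa: 5 × $7 = $35
  Akron to Vail: 40 × $8 = $320
Total = 105 + 65 + 35 + 320 = $525.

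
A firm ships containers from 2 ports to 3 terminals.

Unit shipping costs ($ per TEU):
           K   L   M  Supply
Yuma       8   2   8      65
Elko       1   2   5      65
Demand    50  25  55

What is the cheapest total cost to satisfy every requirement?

495

A cheapest plan:
  Yuma→L: 25 × $2 = $50
  Yuma→M: 40 × $8 = $320
  Elko→K: 50 × $1 = $50
  Elko→M: 15 × $5 = $75
Total = 50 + 320 + 50 + 75 = $495.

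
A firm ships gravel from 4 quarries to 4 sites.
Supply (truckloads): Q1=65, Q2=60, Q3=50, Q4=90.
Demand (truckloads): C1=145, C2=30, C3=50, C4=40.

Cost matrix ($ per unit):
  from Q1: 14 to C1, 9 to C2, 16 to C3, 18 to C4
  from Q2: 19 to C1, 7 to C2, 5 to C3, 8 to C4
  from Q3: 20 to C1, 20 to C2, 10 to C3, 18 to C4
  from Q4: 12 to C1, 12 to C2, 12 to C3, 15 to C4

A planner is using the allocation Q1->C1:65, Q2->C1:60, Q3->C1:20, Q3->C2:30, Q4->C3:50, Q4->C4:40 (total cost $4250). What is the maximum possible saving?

Current plan cost = 65·14 + 60·19 + 20·20 + 30·20 + 50·12 + 40·15 = $4250.
Optimal plan:
  Q1 to C1: 55 × $14 = $770
  Q1 to C2: 10 × $9 = $90
  Q2 to C2: 20 × $7 = $140
  Q2 to C4: 40 × $8 = $320
  Q3 to C3: 50 × $10 = $500
  Q4 to C1: 90 × $12 = $1080
Optimal cost = $2900.
Saving = 4250 − 2900 = $1350.

1350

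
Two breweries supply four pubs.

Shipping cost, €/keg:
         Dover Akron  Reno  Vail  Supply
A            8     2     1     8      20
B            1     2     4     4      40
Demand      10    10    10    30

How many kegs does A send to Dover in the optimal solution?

Solving gives:
  A->Akron: 10 × €2 = €20
  A->Reno: 10 × €1 = €10
  B->Dover: 10 × €1 = €10
  B->Vail: 30 × €4 = €120
Total cost = €160.
The route A→Dover is not used.

0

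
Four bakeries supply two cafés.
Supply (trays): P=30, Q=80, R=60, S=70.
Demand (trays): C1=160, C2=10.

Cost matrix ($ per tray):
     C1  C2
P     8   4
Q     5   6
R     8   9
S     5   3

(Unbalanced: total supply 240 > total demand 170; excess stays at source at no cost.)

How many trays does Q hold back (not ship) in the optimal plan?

0

Minimum-cost shipments:
  P to C2: 10 trays
  Q to C1: 80 trays
  R to C1: 10 trays
  S to C1: 70 trays
Total cost = $870.
Q ships 80 of its 80, leaving 0.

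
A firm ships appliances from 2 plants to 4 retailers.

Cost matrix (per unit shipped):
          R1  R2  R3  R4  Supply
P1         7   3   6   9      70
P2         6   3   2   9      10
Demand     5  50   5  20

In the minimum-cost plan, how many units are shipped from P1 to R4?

Solving gives:
  P1→R2: 50 units
  P1→R4: 20 units
  P2→R1: 5 units
  P2→R3: 5 units
Total cost = 370.
So P1→R4 carries 20 units.

20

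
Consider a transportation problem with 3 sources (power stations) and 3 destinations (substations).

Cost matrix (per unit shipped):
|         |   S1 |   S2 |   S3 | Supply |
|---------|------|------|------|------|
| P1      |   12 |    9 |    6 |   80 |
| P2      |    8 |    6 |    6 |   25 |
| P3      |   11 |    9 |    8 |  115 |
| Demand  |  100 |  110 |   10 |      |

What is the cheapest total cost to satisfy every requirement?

2075

Optimal allocation:
  P1 to S2: 70 × 9 = 630
  P1 to S3: 10 × 6 = 60
  P2 to S2: 25 × 6 = 150
  P3 to S1: 100 × 11 = 1100
  P3 to S2: 15 × 9 = 135
Total = 630 + 60 + 150 + 1100 + 135 = 2075.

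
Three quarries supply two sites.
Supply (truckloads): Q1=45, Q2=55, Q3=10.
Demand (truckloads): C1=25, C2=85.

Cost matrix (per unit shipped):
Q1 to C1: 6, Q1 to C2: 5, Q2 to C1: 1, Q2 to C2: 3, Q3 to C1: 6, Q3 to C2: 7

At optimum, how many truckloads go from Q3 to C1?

0

Optimal shipments:
  Q1→C2: 45 truckloads
  Q2→C1: 25 truckloads
  Q2→C2: 30 truckloads
  Q3→C2: 10 truckloads
Total cost = 410.
The route Q3→C1 is not used.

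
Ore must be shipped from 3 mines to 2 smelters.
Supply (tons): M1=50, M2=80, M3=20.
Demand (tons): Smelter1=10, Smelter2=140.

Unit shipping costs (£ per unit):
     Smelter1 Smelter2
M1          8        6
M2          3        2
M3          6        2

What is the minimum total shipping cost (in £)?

510

Optimal allocation:
  M1→Smelter2: 50 × £6 = £300
  M2→Smelter1: 10 × £3 = £30
  M2→Smelter2: 70 × £2 = £140
  M3→Smelter2: 20 × £2 = £40
Total = 300 + 30 + 140 + 40 = £510.
(Supply check: M1 ships 50; M2 ships 80; M3 ships 20.)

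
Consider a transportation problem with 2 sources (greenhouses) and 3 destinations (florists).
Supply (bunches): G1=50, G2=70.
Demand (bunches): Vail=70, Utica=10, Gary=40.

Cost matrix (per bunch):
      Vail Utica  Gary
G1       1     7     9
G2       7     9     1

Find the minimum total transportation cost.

320

Optimal allocation:
  G1 to Vail: 50 × 1 = 50
  G2 to Vail: 20 × 7 = 140
  G2 to Utica: 10 × 9 = 90
  G2 to Gary: 40 × 1 = 40
Total = 50 + 140 + 90 + 40 = 320.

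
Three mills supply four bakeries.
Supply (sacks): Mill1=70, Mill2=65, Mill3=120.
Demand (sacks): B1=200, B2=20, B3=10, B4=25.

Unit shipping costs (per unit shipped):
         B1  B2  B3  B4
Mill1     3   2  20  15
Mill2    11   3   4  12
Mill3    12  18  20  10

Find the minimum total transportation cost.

2085

Optimal allocation:
  Mill1->B1: 70 sacks
  Mill2->B1: 35 sacks
  Mill2->B2: 20 sacks
  Mill2->B3: 10 sacks
  Mill3->B1: 95 sacks
  Mill3->B4: 25 sacks
Total cost = 2085.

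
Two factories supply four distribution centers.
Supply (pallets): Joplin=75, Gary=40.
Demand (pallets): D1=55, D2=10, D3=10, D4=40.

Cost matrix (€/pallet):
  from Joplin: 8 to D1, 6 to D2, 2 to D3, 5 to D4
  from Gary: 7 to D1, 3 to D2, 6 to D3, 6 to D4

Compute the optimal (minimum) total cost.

660

One minimum-cost allocation:
  Joplin->D1: 25 × €8 = €200
  Joplin->D3: 10 × €2 = €20
  Joplin->D4: 40 × €5 = €200
  Gary->D1: 30 × €7 = €210
  Gary->D2: 10 × €3 = €30
Total = 200 + 20 + 200 + 210 + 30 = €660.
(Supply check: Joplin ships 75; Gary ships 40.)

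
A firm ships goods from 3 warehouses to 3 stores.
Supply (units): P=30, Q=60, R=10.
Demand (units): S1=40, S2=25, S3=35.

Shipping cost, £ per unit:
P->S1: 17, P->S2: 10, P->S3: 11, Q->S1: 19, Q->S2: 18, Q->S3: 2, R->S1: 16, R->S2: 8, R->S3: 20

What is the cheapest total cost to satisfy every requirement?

1030

Optimal allocation:
  P->S1: 15 × £17 = £255
  P->S2: 15 × £10 = £150
  Q->S1: 25 × £19 = £475
  Q->S3: 35 × £2 = £70
  R->S2: 10 × £8 = £80
Total = 255 + 150 + 475 + 70 + 80 = £1030.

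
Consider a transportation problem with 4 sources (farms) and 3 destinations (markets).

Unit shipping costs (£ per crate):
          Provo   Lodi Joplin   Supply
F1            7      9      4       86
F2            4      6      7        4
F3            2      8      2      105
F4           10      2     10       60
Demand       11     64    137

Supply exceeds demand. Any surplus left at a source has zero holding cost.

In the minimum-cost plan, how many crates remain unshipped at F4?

An optimal plan:
  F1 to Joplin: 43 crates
  F2 to Lodi: 4 crates
  F3 to Provo: 11 crates
  F3 to Joplin: 94 crates
  F4 to Lodi: 60 crates
Total cost = £526.
F4 ships 60 of its 60, leaving 0.

0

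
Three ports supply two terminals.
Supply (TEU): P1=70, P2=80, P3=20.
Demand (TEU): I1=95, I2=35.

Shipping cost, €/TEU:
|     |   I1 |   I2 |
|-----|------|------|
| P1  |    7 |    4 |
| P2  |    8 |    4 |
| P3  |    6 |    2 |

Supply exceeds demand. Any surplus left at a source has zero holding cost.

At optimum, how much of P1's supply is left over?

0

Minimum-cost shipments:
  P1–I1: 70 × €7 = €490
  P2–I1: 25 × €8 = €200
  P2–I2: 15 × €4 = €60
  P3–I2: 20 × €2 = €40
Total cost = €790.
P1 ships 70 of its 70, leaving 0.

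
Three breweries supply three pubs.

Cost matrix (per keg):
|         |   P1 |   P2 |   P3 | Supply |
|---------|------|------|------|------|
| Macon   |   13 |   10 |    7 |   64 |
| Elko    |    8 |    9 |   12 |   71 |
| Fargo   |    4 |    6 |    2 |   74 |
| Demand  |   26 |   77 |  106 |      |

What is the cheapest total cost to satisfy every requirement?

One minimum-cost allocation:
  Macon–P2: 32 × 10 = 320
  Macon–P3: 32 × 7 = 224
  Elko–P1: 26 × 8 = 208
  Elko–P2: 45 × 9 = 405
  Fargo–P3: 74 × 2 = 148
Total = 320 + 224 + 208 + 405 + 148 = 1305.

1305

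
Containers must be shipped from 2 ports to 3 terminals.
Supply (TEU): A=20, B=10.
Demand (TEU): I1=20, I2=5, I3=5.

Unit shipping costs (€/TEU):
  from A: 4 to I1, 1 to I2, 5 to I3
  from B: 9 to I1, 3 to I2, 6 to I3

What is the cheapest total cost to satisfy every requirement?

One minimum-cost allocation:
  A->I1: 20 × €4 = €80
  B->I2: 5 × €3 = €15
  B->I3: 5 × €6 = €30
Total = 80 + 15 + 30 = €125.

125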